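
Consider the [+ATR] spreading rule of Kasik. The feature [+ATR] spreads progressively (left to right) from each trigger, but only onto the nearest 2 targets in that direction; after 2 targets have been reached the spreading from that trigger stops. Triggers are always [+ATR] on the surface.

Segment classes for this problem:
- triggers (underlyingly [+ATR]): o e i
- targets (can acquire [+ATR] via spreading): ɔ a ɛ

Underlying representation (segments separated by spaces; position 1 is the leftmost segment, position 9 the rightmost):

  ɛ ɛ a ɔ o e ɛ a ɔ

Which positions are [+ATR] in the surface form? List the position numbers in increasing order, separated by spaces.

From /o/ at 5 rightward: 6 /e/ is itself a trigger — this domain ends here.
From /e/ at 6 rightward: 7 /ɛ/ → [+ATR]; 8 /a/ → [+ATR]; bound reached.
Targets with no active source: positions 1 2 3 4 9 stay [-ATR].

5 6 7 8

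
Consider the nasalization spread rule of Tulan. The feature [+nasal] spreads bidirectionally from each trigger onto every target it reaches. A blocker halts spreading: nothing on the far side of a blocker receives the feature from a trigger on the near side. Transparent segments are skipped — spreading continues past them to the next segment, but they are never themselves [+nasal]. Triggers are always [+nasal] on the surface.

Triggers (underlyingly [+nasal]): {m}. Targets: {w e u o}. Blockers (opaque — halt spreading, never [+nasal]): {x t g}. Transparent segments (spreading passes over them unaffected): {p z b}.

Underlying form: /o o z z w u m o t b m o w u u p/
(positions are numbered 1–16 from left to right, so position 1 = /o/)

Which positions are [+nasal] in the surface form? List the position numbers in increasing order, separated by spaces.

1 2 5 6 7 8 11 12 13 14 15

From /m/ at 7 rightward: 8 /o/ → [+nasal]; 9 /t/ blocks.
From /m/ at 7 leftward: 6 /u/ → [+nasal]; 5 /w/ → [+nasal]; 4 /z/ transparent; 3 /z/ transparent; 2 /o/ → [+nasal]; 1 /o/ → [+nasal]; word edge.
From /m/ at 11 rightward: 12 /o/ → [+nasal]; 13 /w/ → [+nasal]; 14 /u/ → [+nasal]; 15 /u/ → [+nasal]; 16 /p/ transparent; word edge.
From /m/ at 11 leftward: 10 /b/ transparent; 9 /t/ blocks.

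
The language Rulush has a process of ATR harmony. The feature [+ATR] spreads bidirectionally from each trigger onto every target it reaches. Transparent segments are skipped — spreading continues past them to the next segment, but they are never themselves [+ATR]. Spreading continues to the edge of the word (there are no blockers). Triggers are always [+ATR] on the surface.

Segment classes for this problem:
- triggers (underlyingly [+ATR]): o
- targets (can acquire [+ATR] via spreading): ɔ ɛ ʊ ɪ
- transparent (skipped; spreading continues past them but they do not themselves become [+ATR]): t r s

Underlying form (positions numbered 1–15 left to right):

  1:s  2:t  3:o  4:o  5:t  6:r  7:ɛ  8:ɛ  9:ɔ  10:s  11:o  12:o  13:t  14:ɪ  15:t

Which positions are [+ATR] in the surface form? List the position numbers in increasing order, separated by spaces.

From /o/ at 3 rightward: 4 /o/ is itself a trigger — this domain ends here.
From /o/ at 3 leftward: 2 /t/ transparent; 1 /s/ transparent; word edge.
From /o/ at 4 rightward: 5 /t/ transparent; 6 /r/ transparent; 7 /ɛ/ → [+ATR]; 8 /ɛ/ → [+ATR]; 9 /ɔ/ → [+ATR]; 10 /s/ transparent; 11 /o/ is itself a trigger — this domain ends here.
From /o/ at 4 leftward: 3 /o/ is itself a trigger — this domain ends here.
From /o/ at 11 rightward: 12 /o/ is itself a trigger — this domain ends here.
From /o/ at 11 leftward: 10 /s/ transparent; 9 /ɔ/ → [+ATR]; 8 /ɛ/ → [+ATR]; 7 /ɛ/ → [+ATR]; 6 /r/ transparent; 5 /t/ transparent; 4 /o/ is itself a trigger — this domain ends here.
From /o/ at 12 rightward: 13 /t/ transparent; 14 /ɪ/ → [+ATR]; 15 /t/ transparent; word edge.
From /o/ at 12 leftward: 11 /o/ is itself a trigger — this domain ends here.

3 4 7 8 9 11 12 14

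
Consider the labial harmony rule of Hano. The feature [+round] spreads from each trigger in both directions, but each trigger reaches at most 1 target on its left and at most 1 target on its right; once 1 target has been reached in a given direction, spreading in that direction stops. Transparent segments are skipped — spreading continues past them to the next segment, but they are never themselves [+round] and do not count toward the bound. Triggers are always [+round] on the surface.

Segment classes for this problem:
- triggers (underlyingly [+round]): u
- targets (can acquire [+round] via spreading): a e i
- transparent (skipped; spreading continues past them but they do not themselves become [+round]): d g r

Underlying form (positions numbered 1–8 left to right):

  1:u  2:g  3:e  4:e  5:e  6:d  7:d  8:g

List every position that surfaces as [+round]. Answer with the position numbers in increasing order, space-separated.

From /u/ at 1 rightward: 2 /g/ transparent; 3 /e/ → [+round]; bound reached.
From /u/ at 1 leftward: word edge.
Targets with no active source: positions 4 5 stay [-round].

1 3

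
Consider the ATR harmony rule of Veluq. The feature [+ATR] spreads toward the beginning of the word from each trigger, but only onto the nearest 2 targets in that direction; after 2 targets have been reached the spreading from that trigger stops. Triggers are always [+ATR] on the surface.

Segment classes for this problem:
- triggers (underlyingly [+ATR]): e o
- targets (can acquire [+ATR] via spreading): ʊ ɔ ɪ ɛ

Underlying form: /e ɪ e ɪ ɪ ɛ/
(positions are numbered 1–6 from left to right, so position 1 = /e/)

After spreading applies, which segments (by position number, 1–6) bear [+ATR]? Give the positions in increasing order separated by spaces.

From /e/ at 1 leftward: word edge.
From /e/ at 3 leftward: 2 /ɪ/ → [+ATR]; 1 /e/ is itself a trigger — this domain ends here.
Targets with no active source: positions 4 5 6 stay [-ATR].

1 2 3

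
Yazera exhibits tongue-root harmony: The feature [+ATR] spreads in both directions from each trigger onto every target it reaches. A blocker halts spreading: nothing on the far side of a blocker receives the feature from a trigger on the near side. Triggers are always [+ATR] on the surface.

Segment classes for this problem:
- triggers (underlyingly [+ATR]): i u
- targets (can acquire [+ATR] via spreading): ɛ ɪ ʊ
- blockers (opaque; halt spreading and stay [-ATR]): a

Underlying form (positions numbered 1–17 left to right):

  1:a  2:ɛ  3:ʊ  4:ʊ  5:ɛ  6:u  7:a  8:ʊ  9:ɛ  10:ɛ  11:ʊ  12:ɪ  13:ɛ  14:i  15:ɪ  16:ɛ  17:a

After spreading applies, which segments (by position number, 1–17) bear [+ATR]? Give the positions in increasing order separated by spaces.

From /u/ at 6 rightward: 7 /a/ blocks.
From /u/ at 6 leftward: 5 /ɛ/ → [+ATR]; 4 /ʊ/ → [+ATR]; 3 /ʊ/ → [+ATR]; 2 /ɛ/ → [+ATR]; 1 /a/ blocks.
From /i/ at 14 rightward: 15 /ɪ/ → [+ATR]; 16 /ɛ/ → [+ATR]; 17 /a/ blocks.
From /i/ at 14 leftward: 13 /ɛ/ → [+ATR]; 12 /ɪ/ → [+ATR]; 11 /ʊ/ → [+ATR]; 10 /ɛ/ → [+ATR]; 9 /ɛ/ → [+ATR]; 8 /ʊ/ → [+ATR]; 7 /a/ blocks.

2 3 4 5 6 8 9 10 11 12 13 14 15 16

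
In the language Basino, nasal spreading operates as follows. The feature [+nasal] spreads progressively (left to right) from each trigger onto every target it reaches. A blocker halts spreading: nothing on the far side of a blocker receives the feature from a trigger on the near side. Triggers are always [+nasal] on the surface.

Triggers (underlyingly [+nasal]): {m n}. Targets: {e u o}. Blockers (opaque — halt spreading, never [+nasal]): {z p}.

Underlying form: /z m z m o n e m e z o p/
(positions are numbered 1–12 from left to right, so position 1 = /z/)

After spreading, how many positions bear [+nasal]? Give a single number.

From /m/ at 2 rightward: 3 /z/ blocks.
From /m/ at 4 rightward: 5 /o/ → [+nasal]; 6 /n/ is itself a trigger — this domain ends here.
From /n/ at 6 rightward: 7 /e/ → [+nasal]; 8 /m/ is itself a trigger — this domain ends here.
From /m/ at 8 rightward: 9 /e/ → [+nasal]; 10 /z/ blocks.
Target with no active source: position 11 stays [-nasal].
[+nasal] positions on the surface: 2 4 5 6 7 8 9.

7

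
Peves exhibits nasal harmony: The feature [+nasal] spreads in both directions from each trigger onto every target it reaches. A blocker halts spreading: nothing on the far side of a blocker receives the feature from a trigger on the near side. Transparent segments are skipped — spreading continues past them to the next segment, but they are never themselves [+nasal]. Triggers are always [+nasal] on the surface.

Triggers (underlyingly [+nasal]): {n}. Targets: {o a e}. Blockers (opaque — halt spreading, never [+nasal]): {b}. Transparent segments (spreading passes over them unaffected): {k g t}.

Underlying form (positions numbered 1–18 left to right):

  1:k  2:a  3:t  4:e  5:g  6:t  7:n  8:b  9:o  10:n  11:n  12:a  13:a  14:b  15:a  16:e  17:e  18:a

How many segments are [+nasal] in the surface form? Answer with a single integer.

8

From /n/ at 7 rightward: 8 /b/ blocks.
From /n/ at 7 leftward: 6 /t/ transparent; 5 /g/ transparent; 4 /e/ → [+nasal]; 3 /t/ transparent; 2 /a/ → [+nasal]; 1 /k/ transparent; word edge.
From /n/ at 10 rightward: 11 /n/ is itself a trigger — this domain ends here.
From /n/ at 10 leftward: 9 /o/ → [+nasal]; 8 /b/ blocks.
From /n/ at 11 rightward: 12 /a/ → [+nasal]; 13 /a/ → [+nasal]; 14 /b/ blocks.
From /n/ at 11 leftward: 10 /n/ is itself a trigger — this domain ends here.
Targets with no active source: positions 15 16 17 18 stay [-nasal].
[+nasal] positions on the surface: 2 4 7 9 10 11 12 13.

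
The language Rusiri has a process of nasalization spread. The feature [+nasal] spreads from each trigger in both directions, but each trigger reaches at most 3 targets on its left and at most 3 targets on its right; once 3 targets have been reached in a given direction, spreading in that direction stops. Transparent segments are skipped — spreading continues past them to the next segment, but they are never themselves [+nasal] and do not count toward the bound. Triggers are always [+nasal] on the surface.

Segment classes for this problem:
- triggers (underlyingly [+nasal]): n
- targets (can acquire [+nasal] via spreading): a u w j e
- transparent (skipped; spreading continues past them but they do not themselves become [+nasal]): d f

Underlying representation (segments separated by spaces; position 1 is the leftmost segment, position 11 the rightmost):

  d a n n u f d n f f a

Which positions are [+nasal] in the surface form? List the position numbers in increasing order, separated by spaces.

2 3 4 5 8 11

From /n/ at 3 rightward: 4 /n/ is itself a trigger — this domain ends here.
From /n/ at 3 leftward: 2 /a/ → [+nasal]; 1 /d/ transparent; word edge.
From /n/ at 4 rightward: 5 /u/ → [+nasal]; 6 /f/ transparent; 7 /d/ transparent; 8 /n/ is itself a trigger — this domain ends here.
From /n/ at 4 leftward: 3 /n/ is itself a trigger — this domain ends here.
From /n/ at 8 rightward: 9 /f/ transparent; 10 /f/ transparent; 11 /a/ → [+nasal]; word edge.
From /n/ at 8 leftward: 7 /d/ transparent; 6 /f/ transparent; 5 /u/ → [+nasal]; 4 /n/ is itself a trigger — this domain ends here.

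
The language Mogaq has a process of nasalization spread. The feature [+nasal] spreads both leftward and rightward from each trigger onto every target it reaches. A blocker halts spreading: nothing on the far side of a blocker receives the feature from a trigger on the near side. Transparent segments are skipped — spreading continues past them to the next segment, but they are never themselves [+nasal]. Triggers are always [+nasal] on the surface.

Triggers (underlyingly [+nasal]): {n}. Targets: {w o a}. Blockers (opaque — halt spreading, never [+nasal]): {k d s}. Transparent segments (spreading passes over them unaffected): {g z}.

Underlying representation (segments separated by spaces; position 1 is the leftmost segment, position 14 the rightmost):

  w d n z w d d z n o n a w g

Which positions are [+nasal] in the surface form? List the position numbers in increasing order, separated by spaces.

3 5 9 10 11 12 13

From /n/ at 3 rightward: 4 /z/ transparent; 5 /w/ → [+nasal]; 6 /d/ blocks.
From /n/ at 3 leftward: 2 /d/ blocks.
From /n/ at 9 rightward: 10 /o/ → [+nasal]; 11 /n/ is itself a trigger — this domain ends here.
From /n/ at 9 leftward: 8 /z/ transparent; 7 /d/ blocks.
From /n/ at 11 rightward: 12 /a/ → [+nasal]; 13 /w/ → [+nasal]; 14 /g/ transparent; word edge.
From /n/ at 11 leftward: 10 /o/ → [+nasal]; 9 /n/ is itself a trigger — this domain ends here.
Target with no active source: position 1 stays [-nasal].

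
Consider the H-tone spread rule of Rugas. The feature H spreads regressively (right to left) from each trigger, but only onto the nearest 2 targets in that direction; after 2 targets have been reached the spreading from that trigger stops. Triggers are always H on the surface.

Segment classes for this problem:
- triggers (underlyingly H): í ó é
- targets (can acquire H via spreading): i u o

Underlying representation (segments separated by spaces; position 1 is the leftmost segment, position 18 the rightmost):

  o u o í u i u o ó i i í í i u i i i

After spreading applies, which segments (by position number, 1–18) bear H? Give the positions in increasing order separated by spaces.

From /í/ at 4 leftward: 3 /o/ → H; 2 /u/ → H; bound reached.
From /ó/ at 9 leftward: 8 /o/ → H; 7 /u/ → H; bound reached.
From /í/ at 12 leftward: 11 /i/ → H; 10 /i/ → H; bound reached.
From /í/ at 13 leftward: 12 /í/ is itself a trigger — this domain ends here.
Targets with no active source: positions 1 5 6 14 15 16 17 18 stay [-high tone].

2 3 4 7 8 9 10 11 12 13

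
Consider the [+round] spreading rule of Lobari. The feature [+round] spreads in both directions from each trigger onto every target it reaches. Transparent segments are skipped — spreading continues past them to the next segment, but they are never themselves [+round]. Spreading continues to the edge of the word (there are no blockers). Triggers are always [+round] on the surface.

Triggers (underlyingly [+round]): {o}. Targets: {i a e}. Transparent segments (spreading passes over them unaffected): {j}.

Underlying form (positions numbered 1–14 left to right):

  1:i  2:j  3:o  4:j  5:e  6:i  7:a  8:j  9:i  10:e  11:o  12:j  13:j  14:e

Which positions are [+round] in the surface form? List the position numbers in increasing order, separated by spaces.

From /o/ at 3 rightward: 4 /j/ transparent; 5 /e/ → [+round]; 6 /i/ → [+round]; 7 /a/ → [+round]; 8 /j/ transparent; 9 /i/ → [+round]; 10 /e/ → [+round]; 11 /o/ is itself a trigger — this domain ends here.
From /o/ at 3 leftward: 2 /j/ transparent; 1 /i/ → [+round]; word edge.
From /o/ at 11 rightward: 12 /j/ transparent; 13 /j/ transparent; 14 /e/ → [+round]; word edge.
From /o/ at 11 leftward: 10 /e/ → [+round]; 9 /i/ → [+round]; 8 /j/ transparent; 7 /a/ → [+round]; 6 /i/ → [+round]; 5 /e/ → [+round]; 4 /j/ transparent; 3 /o/ is itself a trigger — this domain ends here.

1 3 5 6 7 9 10 11 14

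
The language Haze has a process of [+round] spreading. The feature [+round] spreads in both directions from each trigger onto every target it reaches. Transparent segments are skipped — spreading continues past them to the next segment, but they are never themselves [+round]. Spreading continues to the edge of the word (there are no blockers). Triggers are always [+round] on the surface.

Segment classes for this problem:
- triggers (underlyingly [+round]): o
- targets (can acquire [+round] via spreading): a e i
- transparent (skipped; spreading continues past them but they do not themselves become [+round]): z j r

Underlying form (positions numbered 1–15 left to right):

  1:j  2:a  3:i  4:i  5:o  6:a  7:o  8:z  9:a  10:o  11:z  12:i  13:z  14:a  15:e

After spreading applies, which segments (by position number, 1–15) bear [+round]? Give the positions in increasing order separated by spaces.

From /o/ at 5 rightward: 6 /a/ → [+round]; 7 /o/ is itself a trigger — this domain ends here.
From /o/ at 5 leftward: 4 /i/ → [+round]; 3 /i/ → [+round]; 2 /a/ → [+round]; 1 /j/ transparent; word edge.
From /o/ at 7 rightward: 8 /z/ transparent; 9 /a/ → [+round]; 10 /o/ is itself a trigger — this domain ends here.
From /o/ at 7 leftward: 6 /a/ → [+round]; 5 /o/ is itself a trigger — this domain ends here.
From /o/ at 10 rightward: 11 /z/ transparent; 12 /i/ → [+round]; 13 /z/ transparent; 14 /a/ → [+round]; 15 /e/ → [+round]; word edge.
From /o/ at 10 leftward: 9 /a/ → [+round]; 8 /z/ transparent; 7 /o/ is itself a trigger — this domain ends here.

2 3 4 5 6 7 9 10 12 14 15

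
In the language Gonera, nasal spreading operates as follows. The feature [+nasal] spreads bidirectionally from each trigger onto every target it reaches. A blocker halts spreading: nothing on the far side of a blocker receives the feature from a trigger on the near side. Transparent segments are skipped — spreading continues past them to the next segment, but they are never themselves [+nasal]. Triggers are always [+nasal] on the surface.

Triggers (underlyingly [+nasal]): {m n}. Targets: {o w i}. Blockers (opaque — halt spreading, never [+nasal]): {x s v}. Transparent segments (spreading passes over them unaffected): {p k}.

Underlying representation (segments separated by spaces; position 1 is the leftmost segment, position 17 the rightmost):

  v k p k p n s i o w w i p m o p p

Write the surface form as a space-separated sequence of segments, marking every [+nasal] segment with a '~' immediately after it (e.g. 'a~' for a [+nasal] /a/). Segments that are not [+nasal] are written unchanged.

v k p k p n~ s i~ o~ w~ w~ i~ p m~ o~ p p

From /n/ at 6 rightward: 7 /s/ blocks.
From /n/ at 6 leftward: 5 /p/ transparent; 4 /k/ transparent; 3 /p/ transparent; 2 /k/ transparent; 1 /v/ blocks.
From /m/ at 14 rightward: 15 /o/ → [+nasal]; 16 /p/ transparent; 17 /p/ transparent; word edge.
From /m/ at 14 leftward: 13 /p/ transparent; 12 /i/ → [+nasal]; 11 /w/ → [+nasal]; 10 /w/ → [+nasal]; 9 /o/ → [+nasal]; 8 /i/ → [+nasal]; 7 /s/ blocks.
[+nasal] positions on the surface: 6 8 9 10 11 12 14 15.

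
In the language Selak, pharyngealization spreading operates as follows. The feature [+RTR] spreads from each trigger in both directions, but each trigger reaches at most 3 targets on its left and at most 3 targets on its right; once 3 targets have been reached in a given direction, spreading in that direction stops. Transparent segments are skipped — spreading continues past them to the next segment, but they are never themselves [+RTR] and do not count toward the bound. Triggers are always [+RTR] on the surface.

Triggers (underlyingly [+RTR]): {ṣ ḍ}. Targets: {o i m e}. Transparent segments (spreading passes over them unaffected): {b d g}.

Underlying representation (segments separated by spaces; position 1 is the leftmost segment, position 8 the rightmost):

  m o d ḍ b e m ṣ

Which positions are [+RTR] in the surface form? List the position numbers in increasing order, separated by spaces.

From /ḍ/ at 4 rightward: 5 /b/ transparent; 6 /e/ → [+RTR]; 7 /m/ → [+RTR]; 8 /ṣ/ is itself a trigger — this domain ends here.
From /ḍ/ at 4 leftward: 3 /d/ transparent; 2 /o/ → [+RTR]; 1 /m/ → [+RTR]; word edge.
From /ṣ/ at 8 rightward: word edge.
From /ṣ/ at 8 leftward: 7 /m/ → [+RTR]; 6 /e/ → [+RTR]; 5 /b/ transparent; 4 /ḍ/ is itself a trigger — this domain ends here.

1 2 4 6 7 8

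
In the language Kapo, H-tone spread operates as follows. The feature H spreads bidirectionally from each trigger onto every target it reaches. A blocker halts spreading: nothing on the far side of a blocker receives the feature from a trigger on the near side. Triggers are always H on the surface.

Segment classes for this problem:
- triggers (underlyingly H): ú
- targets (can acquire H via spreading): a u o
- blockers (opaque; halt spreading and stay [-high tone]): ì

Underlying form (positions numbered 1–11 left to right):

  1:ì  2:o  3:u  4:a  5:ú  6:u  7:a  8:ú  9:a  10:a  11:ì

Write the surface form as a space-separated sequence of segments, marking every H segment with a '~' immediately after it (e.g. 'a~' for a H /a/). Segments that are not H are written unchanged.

ì o~ u~ a~ ú~ u~ a~ ú~ a~ a~ ì

From /ú/ at 5 rightward: 6 /u/ → H; 7 /a/ → H; 8 /ú/ is itself a trigger — this domain ends here.
From /ú/ at 5 leftward: 4 /a/ → H; 3 /u/ → H; 2 /o/ → H; 1 /ì/ blocks.
From /ú/ at 8 rightward: 9 /a/ → H; 10 /a/ → H; 11 /ì/ blocks.
From /ú/ at 8 leftward: 7 /a/ → H; 6 /u/ → H; 5 /ú/ is itself a trigger — this domain ends here.
H positions on the surface: 2 3 4 5 6 7 8 9 10.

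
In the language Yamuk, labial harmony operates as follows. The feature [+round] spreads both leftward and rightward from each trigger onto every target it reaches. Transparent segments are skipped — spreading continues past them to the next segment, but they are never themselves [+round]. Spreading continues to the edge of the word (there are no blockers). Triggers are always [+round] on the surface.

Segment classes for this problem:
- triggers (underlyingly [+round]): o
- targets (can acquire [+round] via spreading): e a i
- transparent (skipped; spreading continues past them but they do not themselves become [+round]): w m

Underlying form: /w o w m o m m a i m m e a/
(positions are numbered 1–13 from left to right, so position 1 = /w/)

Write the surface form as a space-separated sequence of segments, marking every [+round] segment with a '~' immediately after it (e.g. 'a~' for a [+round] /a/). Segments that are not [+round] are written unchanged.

From /o/ at 2 rightward: 3 /w/ transparent; 4 /m/ transparent; 5 /o/ is itself a trigger — this domain ends here.
From /o/ at 2 leftward: 1 /w/ transparent; word edge.
From /o/ at 5 rightward: 6 /m/ transparent; 7 /m/ transparent; 8 /a/ → [+round]; 9 /i/ → [+round]; 10 /m/ transparent; 11 /m/ transparent; 12 /e/ → [+round]; 13 /a/ → [+round]; word edge.
From /o/ at 5 leftward: 4 /m/ transparent; 3 /w/ transparent; 2 /o/ is itself a trigger — this domain ends here.
[+round] positions on the surface: 2 5 8 9 12 13.

w o~ w m o~ m m a~ i~ m m e~ a~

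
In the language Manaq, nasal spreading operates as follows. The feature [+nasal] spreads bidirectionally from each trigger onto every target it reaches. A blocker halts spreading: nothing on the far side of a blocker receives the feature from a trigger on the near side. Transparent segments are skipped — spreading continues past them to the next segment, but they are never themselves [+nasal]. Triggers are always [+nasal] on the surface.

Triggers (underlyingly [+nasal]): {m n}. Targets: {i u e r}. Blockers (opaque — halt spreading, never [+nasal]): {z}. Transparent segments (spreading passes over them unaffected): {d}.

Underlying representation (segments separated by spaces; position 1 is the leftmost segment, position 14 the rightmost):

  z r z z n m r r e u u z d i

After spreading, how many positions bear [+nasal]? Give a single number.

From /n/ at 5 rightward: 6 /m/ is itself a trigger — this domain ends here.
From /n/ at 5 leftward: 4 /z/ blocks.
From /m/ at 6 rightward: 7 /r/ → [+nasal]; 8 /r/ → [+nasal]; 9 /e/ → [+nasal]; 10 /u/ → [+nasal]; 11 /u/ → [+nasal]; 12 /z/ blocks.
From /m/ at 6 leftward: 5 /n/ is itself a trigger — this domain ends here.
Targets with no active source: positions 2 14 stay [-nasal].
[+nasal] positions on the surface: 5 6 7 8 9 10 11.

7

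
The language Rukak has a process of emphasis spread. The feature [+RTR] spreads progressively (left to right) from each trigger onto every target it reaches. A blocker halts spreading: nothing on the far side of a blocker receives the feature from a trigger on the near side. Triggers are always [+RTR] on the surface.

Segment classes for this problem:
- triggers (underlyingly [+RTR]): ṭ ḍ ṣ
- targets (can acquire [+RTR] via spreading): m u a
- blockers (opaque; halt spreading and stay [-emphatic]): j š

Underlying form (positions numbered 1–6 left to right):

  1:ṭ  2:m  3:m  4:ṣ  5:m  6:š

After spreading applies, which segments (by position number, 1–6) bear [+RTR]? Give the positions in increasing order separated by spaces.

From /ṭ/ at 1 rightward: 2 /m/ → [+RTR]; 3 /m/ → [+RTR]; 4 /ṣ/ is itself a trigger — this domain ends here.
From /ṣ/ at 4 rightward: 5 /m/ → [+RTR]; 6 /š/ blocks.

1 2 3 4 5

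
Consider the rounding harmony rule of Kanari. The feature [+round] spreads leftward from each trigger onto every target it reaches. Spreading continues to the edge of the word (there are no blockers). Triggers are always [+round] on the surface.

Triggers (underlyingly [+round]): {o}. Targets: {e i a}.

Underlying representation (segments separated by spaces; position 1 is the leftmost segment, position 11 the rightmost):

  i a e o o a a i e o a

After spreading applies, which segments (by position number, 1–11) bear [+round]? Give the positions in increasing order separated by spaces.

From /o/ at 4 leftward: 3 /e/ → [+round]; 2 /a/ → [+round]; 1 /i/ → [+round]; word edge.
From /o/ at 5 leftward: 4 /o/ is itself a trigger — this domain ends here.
From /o/ at 10 leftward: 9 /e/ → [+round]; 8 /i/ → [+round]; 7 /a/ → [+round]; 6 /a/ → [+round]; 5 /o/ is itself a trigger — this domain ends here.
Target with no active source: position 11 stays [-round].

1 2 3 4 5 6 7 8 9 10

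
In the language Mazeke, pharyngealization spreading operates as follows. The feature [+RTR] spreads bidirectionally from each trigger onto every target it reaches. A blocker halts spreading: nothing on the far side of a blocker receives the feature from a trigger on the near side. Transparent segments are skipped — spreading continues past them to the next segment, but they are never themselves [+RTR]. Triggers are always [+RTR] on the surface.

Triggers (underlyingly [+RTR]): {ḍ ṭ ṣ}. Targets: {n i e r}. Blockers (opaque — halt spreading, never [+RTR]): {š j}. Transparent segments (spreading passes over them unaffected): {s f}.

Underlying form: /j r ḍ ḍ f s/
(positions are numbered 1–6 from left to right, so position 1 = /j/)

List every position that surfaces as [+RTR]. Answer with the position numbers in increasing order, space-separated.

From /ḍ/ at 3 rightward: 4 /ḍ/ is itself a trigger — this domain ends here.
From /ḍ/ at 3 leftward: 2 /r/ → [+RTR]; 1 /j/ blocks.
From /ḍ/ at 4 rightward: 5 /f/ transparent; 6 /s/ transparent; word edge.
From /ḍ/ at 4 leftward: 3 /ḍ/ is itself a trigger — this domain ends here.

2 3 4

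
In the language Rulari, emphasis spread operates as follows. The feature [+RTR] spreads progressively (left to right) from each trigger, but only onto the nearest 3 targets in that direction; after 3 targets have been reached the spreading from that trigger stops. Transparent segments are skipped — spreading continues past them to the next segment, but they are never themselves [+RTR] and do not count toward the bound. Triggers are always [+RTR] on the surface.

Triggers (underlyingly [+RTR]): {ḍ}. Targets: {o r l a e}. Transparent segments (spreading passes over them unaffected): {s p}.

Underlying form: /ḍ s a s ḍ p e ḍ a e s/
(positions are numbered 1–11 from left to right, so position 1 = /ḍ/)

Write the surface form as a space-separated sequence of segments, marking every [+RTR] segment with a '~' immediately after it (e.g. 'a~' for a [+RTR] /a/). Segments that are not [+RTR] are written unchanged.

ḍ~ s a~ s ḍ~ p e~ ḍ~ a~ e~ s

From /ḍ/ at 1 rightward: 2 /s/ transparent; 3 /a/ → [+RTR]; 4 /s/ transparent; 5 /ḍ/ is itself a trigger — this domain ends here.
From /ḍ/ at 5 rightward: 6 /p/ transparent; 7 /e/ → [+RTR]; 8 /ḍ/ is itself a trigger — this domain ends here.
From /ḍ/ at 8 rightward: 9 /a/ → [+RTR]; 10 /e/ → [+RTR]; 11 /s/ transparent; word edge.
[+RTR] positions on the surface: 1 3 5 7 8 9 10.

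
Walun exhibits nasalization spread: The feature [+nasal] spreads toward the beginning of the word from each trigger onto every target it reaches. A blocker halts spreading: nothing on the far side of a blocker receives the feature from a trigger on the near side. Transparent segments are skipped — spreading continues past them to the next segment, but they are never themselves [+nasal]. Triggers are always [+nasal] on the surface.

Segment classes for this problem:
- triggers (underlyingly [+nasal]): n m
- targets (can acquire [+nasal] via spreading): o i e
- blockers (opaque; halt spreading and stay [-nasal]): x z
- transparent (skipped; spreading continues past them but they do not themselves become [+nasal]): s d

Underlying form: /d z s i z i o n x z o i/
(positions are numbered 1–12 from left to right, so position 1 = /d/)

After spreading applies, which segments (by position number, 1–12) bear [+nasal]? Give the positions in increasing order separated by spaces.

From /n/ at 8 leftward: 7 /o/ → [+nasal]; 6 /i/ → [+nasal]; 5 /z/ blocks.
Targets with no active source: positions 4 11 12 stay [-nasal].

6 7 8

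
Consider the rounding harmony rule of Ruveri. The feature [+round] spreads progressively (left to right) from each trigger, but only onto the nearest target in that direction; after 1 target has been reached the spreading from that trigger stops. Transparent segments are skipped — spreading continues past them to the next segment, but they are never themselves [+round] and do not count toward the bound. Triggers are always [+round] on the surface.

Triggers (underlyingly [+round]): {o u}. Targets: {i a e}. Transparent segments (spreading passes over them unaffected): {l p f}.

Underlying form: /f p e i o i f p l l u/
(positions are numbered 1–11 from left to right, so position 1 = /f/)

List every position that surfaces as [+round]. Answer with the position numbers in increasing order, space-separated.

5 6 11

From /o/ at 5 rightward: 6 /i/ → [+round]; bound reached.
From /u/ at 11 rightward: word edge.
Targets with no active source: positions 3 4 stay [-round].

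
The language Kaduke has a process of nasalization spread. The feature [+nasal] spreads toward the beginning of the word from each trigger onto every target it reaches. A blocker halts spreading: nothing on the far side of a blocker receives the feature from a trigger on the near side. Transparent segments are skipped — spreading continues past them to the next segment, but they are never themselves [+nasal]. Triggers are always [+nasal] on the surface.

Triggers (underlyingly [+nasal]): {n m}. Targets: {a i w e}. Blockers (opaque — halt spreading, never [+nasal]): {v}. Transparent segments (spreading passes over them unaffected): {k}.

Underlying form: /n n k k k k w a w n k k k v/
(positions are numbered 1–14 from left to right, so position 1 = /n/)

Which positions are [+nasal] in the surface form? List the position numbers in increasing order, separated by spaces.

From /n/ at 1 leftward: word edge.
From /n/ at 2 leftward: 1 /n/ is itself a trigger — this domain ends here.
From /n/ at 10 leftward: 9 /w/ → [+nasal]; 8 /a/ → [+nasal]; 7 /w/ → [+nasal]; 6 /k/ transparent; 5 /k/ transparent; 4 /k/ transparent; 3 /k/ transparent; 2 /n/ is itself a trigger — this domain ends here.

1 2 7 8 9 10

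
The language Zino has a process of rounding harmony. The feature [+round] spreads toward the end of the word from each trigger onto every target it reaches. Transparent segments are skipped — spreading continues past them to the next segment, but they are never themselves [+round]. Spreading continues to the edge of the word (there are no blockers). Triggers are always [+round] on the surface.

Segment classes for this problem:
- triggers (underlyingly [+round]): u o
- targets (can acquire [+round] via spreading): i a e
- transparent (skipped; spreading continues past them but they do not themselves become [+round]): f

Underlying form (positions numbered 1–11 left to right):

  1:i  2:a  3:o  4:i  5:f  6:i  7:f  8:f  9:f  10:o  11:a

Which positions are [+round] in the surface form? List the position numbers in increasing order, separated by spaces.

From /o/ at 3 rightward: 4 /i/ → [+round]; 5 /f/ transparent; 6 /i/ → [+round]; 7 /f/ transparent; 8 /f/ transparent; 9 /f/ transparent; 10 /o/ is itself a trigger — this domain ends here.
From /o/ at 10 rightward: 11 /a/ → [+round]; word edge.
Targets with no active source: positions 1 2 stay [-round].

3 4 6 10 11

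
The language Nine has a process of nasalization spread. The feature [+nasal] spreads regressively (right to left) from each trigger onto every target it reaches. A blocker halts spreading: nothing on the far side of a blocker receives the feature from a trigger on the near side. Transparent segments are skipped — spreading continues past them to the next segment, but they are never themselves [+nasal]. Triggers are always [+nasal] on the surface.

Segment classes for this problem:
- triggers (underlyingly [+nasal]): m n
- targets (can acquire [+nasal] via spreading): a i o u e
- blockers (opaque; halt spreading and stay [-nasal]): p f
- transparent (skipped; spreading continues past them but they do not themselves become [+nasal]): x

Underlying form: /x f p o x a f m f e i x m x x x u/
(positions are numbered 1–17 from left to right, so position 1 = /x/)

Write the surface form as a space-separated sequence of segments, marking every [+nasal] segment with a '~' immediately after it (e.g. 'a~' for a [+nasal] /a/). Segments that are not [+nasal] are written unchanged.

x f p o x a f m~ f e~ i~ x m~ x x x u

From /m/ at 8 leftward: 7 /f/ blocks.
From /m/ at 13 leftward: 12 /x/ transparent; 11 /i/ → [+nasal]; 10 /e/ → [+nasal]; 9 /f/ blocks.
Targets with no active source: positions 4 6 17 stay [-nasal].
[+nasal] positions on the surface: 8 10 11 13.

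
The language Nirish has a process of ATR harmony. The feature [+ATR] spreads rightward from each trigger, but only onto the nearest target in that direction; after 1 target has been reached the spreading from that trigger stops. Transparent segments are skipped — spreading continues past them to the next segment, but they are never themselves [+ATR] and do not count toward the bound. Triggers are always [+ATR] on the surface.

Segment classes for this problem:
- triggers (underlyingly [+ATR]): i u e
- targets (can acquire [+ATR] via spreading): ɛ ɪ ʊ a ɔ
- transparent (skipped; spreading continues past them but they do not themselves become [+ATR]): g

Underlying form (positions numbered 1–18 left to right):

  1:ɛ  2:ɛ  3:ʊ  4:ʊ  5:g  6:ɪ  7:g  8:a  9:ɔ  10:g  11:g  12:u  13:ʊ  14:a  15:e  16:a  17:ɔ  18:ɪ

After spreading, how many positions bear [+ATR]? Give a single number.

4

From /u/ at 12 rightward: 13 /ʊ/ → [+ATR]; bound reached.
From /e/ at 15 rightward: 16 /a/ → [+ATR]; bound reached.
Targets with no active source: positions 1 2 3 4 6 8 9 14 17 18 stay [-ATR].
[+ATR] positions on the surface: 12 13 15 16.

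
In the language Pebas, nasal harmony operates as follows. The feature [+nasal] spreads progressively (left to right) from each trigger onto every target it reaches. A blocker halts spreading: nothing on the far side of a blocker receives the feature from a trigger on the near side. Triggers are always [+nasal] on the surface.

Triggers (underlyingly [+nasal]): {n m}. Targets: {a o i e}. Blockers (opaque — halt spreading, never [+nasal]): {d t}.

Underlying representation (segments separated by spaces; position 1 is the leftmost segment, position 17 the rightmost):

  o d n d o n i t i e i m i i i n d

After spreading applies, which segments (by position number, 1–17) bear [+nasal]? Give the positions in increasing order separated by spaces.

3 6 7 12 13 14 15 16

From /n/ at 3 rightward: 4 /d/ blocks.
From /n/ at 6 rightward: 7 /i/ → [+nasal]; 8 /t/ blocks.
From /m/ at 12 rightward: 13 /i/ → [+nasal]; 14 /i/ → [+nasal]; 15 /i/ → [+nasal]; 16 /n/ is itself a trigger — this domain ends here.
From /n/ at 16 rightward: 17 /d/ blocks.
Targets with no active source: positions 1 5 9 10 11 stay [-nasal].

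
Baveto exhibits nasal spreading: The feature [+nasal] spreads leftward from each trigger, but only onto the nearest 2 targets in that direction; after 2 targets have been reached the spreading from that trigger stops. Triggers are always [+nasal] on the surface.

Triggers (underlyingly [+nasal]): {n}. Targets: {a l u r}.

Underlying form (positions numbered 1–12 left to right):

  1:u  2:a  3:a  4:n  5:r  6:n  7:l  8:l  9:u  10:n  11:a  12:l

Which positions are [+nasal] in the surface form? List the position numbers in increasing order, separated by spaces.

2 3 4 5 6 8 9 10

From /n/ at 4 leftward: 3 /a/ → [+nasal]; 2 /a/ → [+nasal]; bound reached.
From /n/ at 6 leftward: 5 /r/ → [+nasal]; 4 /n/ is itself a trigger — this domain ends here.
From /n/ at 10 leftward: 9 /u/ → [+nasal]; 8 /l/ → [+nasal]; bound reached.
Targets with no active source: positions 1 7 11 12 stay [-nasal].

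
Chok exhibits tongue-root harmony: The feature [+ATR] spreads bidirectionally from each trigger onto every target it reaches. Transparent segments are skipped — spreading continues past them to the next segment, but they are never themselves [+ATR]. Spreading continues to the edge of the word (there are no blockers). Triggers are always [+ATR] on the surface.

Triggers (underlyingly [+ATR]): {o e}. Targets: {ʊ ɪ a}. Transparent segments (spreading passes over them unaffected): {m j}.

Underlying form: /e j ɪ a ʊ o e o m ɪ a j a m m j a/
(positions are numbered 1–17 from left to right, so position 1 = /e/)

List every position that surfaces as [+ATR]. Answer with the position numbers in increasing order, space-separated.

From /e/ at 1 rightward: 2 /j/ transparent; 3 /ɪ/ → [+ATR]; 4 /a/ → [+ATR]; 5 /ʊ/ → [+ATR]; 6 /o/ is itself a trigger — this domain ends here.
From /e/ at 1 leftward: word edge.
From /o/ at 6 rightward: 7 /e/ is itself a trigger — this domain ends here.
From /o/ at 6 leftward: 5 /ʊ/ → [+ATR]; 4 /a/ → [+ATR]; 3 /ɪ/ → [+ATR]; 2 /j/ transparent; 1 /e/ is itself a trigger — this domain ends here.
From /e/ at 7 rightward: 8 /o/ is itself a trigger — this domain ends here.
From /e/ at 7 leftward: 6 /o/ is itself a trigger — this domain ends here.
From /o/ at 8 rightward: 9 /m/ transparent; 10 /ɪ/ → [+ATR]; 11 /a/ → [+ATR]; 12 /j/ transparent; 13 /a/ → [+ATR]; 14 /m/ transparent; 15 /m/ transparent; 16 /j/ transparent; 17 /a/ → [+ATR]; word edge.
From /o/ at 8 leftward: 7 /e/ is itself a trigger — this domain ends here.

1 3 4 5 6 7 8 10 11 13 17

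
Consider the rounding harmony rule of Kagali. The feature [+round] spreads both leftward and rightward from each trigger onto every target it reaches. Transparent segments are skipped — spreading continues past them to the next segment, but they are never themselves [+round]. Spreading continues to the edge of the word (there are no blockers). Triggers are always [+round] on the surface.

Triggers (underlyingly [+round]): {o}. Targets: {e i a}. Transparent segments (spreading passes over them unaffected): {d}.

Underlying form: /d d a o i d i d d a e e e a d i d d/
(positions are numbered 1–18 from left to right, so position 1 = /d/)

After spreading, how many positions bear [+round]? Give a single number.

10

From /o/ at 4 rightward: 5 /i/ → [+round]; 6 /d/ transparent; 7 /i/ → [+round]; 8 /d/ transparent; 9 /d/ transparent; 10 /a/ → [+round]; 11 /e/ → [+round]; 12 /e/ → [+round]; 13 /e/ → [+round]; 14 /a/ → [+round]; 15 /d/ transparent; 16 /i/ → [+round]; 17 /d/ transparent; 18 /d/ transparent; word edge.
From /o/ at 4 leftward: 3 /a/ → [+round]; 2 /d/ transparent; 1 /d/ transparent; word edge.
[+round] positions on the surface: 3 4 5 7 10 11 12 13 14 16.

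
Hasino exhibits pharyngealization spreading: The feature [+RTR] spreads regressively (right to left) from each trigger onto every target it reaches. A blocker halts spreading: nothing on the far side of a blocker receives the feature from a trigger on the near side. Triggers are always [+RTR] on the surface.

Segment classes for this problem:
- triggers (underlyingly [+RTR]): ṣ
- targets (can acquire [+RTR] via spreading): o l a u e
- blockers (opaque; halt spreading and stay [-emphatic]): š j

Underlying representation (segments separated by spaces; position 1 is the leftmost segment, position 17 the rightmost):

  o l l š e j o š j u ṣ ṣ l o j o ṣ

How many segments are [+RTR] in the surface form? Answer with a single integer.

From /ṣ/ at 11 leftward: 10 /u/ → [+RTR]; 9 /j/ blocks.
From /ṣ/ at 12 leftward: 11 /ṣ/ is itself a trigger — this domain ends here.
From /ṣ/ at 17 leftward: 16 /o/ → [+RTR]; 15 /j/ blocks.
Targets with no active source: positions 1 2 3 5 7 13 14 stay [-emphatic].
[+RTR] positions on the surface: 10 11 12 16 17.

5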